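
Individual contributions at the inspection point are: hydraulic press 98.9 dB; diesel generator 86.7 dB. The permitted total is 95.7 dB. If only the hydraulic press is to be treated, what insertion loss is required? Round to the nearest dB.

Everything except the hydraulic press sums to 10^(86.7/10) = 4.677e+08 in linear terms, 86.70 dB.
The limit corresponds to 10^(95.7/10) = 3.715e+09; subtracting the fixed part leaves 3.248e+09 for the hydraulic press, i.e. 95.12 dB.
Required insertion loss = 98.9 − 95.12 = 3.78 dB.

4 dB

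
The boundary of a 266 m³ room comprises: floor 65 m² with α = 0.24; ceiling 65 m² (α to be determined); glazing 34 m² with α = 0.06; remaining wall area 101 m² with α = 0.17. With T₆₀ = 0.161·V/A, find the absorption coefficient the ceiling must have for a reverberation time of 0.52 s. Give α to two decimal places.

0.73

From T₆₀ = 0.161·V/A, the target T₆₀ = 0.52 s needs A = 0.161·266/0.52 = 82.36 m².
Absorption from the other surfaces = 65·0.24 + 34·0.06 + 101·0.17 = 34.81 m², so the ceiling must supply 47.55 m² over 65 m².
α = 47.55/65 = 0.732.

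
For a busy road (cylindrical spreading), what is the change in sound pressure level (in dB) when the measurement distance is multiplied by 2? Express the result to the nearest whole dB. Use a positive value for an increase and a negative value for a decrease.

With cylindrical spreading the level changes by −10·log₁₀(r₂/r₁).
ΔL = −10·log₁₀(2) = -3.01 dB.

-3 dB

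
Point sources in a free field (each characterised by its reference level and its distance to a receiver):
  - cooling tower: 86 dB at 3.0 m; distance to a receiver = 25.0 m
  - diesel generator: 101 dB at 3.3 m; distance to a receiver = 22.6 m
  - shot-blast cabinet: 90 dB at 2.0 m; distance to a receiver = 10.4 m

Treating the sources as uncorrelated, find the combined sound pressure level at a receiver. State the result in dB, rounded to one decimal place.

84.9 dB

First find each source's level at the receiver (point-source: −20·log₁₀(r/r_ref)), then combine on an intensity basis.
cooling tower: 86 − 20·log₁₀(25.0/3.0) = 86 − 18.42 = 67.58 dB.
diesel generator: 101 − 20·log₁₀(22.6/3.3) = 101 − 16.71 = 84.29 dB.
shot-blast cabinet: 90 − 20·log₁₀(10.4/2.0) = 90 − 14.32 = 75.68 dB.
Σ 10^(L/10) = 3.111e+08 → L_total = 10·log₁₀(3.111e+08) = 84.93 dB.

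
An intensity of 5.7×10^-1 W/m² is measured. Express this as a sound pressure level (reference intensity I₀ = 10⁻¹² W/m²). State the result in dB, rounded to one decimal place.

Dividing by I₀ shifts the exponent by 12: I/I₀ = 5.7×10^11.
L = 10·(0.7559 + 11) = 117.56 dB.

117.6 dB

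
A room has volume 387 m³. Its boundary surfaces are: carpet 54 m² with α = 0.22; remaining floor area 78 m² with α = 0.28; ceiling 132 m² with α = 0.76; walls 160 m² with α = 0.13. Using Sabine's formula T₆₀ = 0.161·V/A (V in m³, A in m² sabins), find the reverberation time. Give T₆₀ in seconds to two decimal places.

0.40 s

Summing Sᵢαᵢ: 54·0.22 + 78·0.28 + 132·0.76 + 160·0.13 = 154.84 m².
T₆₀ = 0.161 × 387 / 154.84 = 0.402 s.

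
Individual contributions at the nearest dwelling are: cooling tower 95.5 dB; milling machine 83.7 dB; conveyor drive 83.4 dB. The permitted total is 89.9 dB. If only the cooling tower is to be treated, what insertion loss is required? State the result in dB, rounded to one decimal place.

Fixed contribution from the other sources: Σ 10^(L/10) = 10^(83.7/10) + 10^(83.4/10) = 4.532e+08 (86.56 dB).
The limit corresponds to 10^(89.9/10) = 9.772e+08; subtracting the fixed part leaves 5.240e+08 for the cooling tower, i.e. 87.19 dB.
Required insertion loss = 95.5 − 87.19 = 8.31 dB.

8.3 dB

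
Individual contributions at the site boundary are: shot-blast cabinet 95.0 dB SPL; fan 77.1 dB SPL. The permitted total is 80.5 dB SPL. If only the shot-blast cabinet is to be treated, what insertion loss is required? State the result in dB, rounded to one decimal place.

17.2 dB

Everything except the shot-blast cabinet sums to 10^(77.1/10) = 5.129e+07 in linear terms, 77.10 dB SPL.
To meet 80.5 dB SPL overall, the treated shot-blast cabinet may contribute at most 10^(80.5/10) − 5.129e+07 = 6.092e+07, i.e. 77.85 dB SPL.
So the shot-blast cabinet must be reduced from 95.0 to 77.85 dB SPL: IL = 17.15 dB.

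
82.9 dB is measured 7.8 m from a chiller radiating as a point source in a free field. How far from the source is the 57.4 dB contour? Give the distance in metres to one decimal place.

Point-source spreading drops the level by 20·log₁₀(r₂/r₁); inverting, r₂/r₁ = 10^(ΔL/20).
r₂ = 7.8·10^((82.9−57.4)/20) = 7.8·10^(25.5/20) = 146.92 m.

146.9 m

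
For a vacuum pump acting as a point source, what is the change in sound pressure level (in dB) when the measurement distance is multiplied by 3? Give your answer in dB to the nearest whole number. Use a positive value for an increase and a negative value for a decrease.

A point source loses 6 dB per doubling of distance; generally ΔL = −20·log₁₀(r₂/r₁).
ΔL = −20·log₁₀(3) = -9.54 dB.

-10 dB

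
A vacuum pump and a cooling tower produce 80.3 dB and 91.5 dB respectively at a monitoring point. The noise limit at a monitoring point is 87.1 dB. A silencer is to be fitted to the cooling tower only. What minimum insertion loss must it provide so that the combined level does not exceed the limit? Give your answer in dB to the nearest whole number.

5 dB

Fixed contribution from the other source: Σ 10^(L/10) = 10^(80.3/10) = 1.072e+08 (80.30 dB).
To meet 87.1 dB overall, the treated cooling tower may contribute at most 10^(87.1/10) − 1.072e+08 = 4.057e+08, i.e. 86.08 dB.
So the cooling tower must be reduced from 91.5 to 86.08 dB: IL = 5.42 dB.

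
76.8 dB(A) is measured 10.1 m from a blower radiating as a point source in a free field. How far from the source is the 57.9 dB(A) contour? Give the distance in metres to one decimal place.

Point-source spreading drops the level by 20·log₁₀(r₂/r₁); inverting, r₂/r₁ = 10^(ΔL/20).
r₂ = 10.1·10^((76.8−57.9)/20) = 10.1·10^(18.9/20) = 88.99 m.

89.0 m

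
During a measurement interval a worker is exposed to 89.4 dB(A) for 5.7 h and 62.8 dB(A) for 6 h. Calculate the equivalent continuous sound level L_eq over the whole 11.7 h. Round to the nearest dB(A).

86 dB(A)

L_eq = 10·log₁₀[(1/T)·Σ tᵢ·10^(Lᵢ/10)] with T = 11.7 h.
Σ tᵢ·10^(Lᵢ/10) = 5.7·10^(89.4/10) + 6·10^(62.8/10) = 4.976e+09.
L_eq = 10·log₁₀(4.976e+09/11.7) = 86.29 dB(A).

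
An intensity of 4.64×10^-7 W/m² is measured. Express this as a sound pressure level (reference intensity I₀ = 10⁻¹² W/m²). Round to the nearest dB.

L = 10·log₁₀(I/I₀) = 10·log₁₀(4.64×10^-7/10⁻¹²) = 10·log₁₀(4.64×10^5).
L = 10·(0.6665 + 5) = 56.67 dB.

57 dB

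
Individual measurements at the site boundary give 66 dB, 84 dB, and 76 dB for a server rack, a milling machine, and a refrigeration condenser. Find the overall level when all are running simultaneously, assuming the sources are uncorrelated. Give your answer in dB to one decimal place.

For uncorrelated sources the intensities add, so convert each level to linear form, sum, and take 10·log₁₀ of the total.
Σ 10^(L/10) = 10^(66/10) + 10^(84/10) + 10^(76/10) = 2.950e+08.
L_total = 10·log₁₀(2.950e+08) = 84.70 dB.

84.7 dB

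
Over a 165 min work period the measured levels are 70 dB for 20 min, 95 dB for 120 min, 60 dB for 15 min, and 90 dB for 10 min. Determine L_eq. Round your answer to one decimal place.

Weight each interval's intensity by its duration and average over T = 165 min:
Σ tᵢ·10^(Lᵢ/10) = 20·10^(70/10) + 120·10^(95/10) + 15·10^(60/10) + 10·10^(90/10) = 3.897e+11.
L_eq = 10·log₁₀(3.897e+11/165) = 93.73 dB.

93.7 dB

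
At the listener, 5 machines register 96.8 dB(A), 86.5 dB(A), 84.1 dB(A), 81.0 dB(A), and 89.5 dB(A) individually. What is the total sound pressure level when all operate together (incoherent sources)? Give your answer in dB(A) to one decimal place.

Incoherent sources combine by intensity addition: L_total = 10·log₁₀(Σ 10^(L_i/10)).
Σ 10^(L/10) = 10^(96.8/10) + 10^(86.5/10) + 10^(84.1/10) + 10^(81.0/10) + 10^(89.5/10) = 6.507e+09.
L_total = 10·log₁₀(6.507e+09) = 98.13 dB(A).

98.1 dB(A)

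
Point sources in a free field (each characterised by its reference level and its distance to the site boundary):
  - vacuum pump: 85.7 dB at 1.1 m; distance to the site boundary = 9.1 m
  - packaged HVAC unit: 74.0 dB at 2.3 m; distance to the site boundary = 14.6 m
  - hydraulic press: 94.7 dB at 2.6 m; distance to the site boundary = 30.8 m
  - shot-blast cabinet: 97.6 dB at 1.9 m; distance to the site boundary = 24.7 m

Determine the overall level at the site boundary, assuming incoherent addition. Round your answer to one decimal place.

Propagate each source to the receiver with L = L_ref − 20·log₁₀(r/r_ref), then add intensities.
vacuum pump: 85.7 − 20·log₁₀(9.1/1.1) = 85.7 − 18.35 = 67.35 dB.
packaged HVAC unit: 74.0 − 20·log₁₀(14.6/2.3) = 74.0 − 16.05 = 57.95 dB.
hydraulic press: 94.7 − 20·log₁₀(30.8/2.6) = 94.7 − 21.47 = 73.23 dB.
shot-blast cabinet: 97.6 − 20·log₁₀(24.7/1.9) = 97.6 − 22.28 = 75.32 dB.
Σ 10^(L/10) = 6.113e+07 → L_total = 10·log₁₀(6.113e+07) = 77.86 dB.

77.9 dB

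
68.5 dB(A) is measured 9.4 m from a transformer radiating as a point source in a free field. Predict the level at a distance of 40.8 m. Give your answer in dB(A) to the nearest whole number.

Spherical spreading from a point source gives a 20·log₁₀(r₂/r₁) drop.
L₂ = 68.5 − 20·log₁₀(40.8/9.4) = 68.5 − 12.751 = 55.75 dB(A).

56 dB(A)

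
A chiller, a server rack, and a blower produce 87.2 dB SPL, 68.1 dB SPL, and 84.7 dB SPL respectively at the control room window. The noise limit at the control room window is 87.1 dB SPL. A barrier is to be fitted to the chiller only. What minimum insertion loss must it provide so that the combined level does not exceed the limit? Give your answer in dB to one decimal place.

The untreated sources together contribute 10^(68.1/10) + 10^(84.7/10) = 3.016e+08, i.e. 84.79 dB SPL.
The limit corresponds to 10^(87.1/10) = 5.129e+08; subtracting the fixed part leaves 2.113e+08 for the chiller, i.e. 83.25 dB SPL.
So the chiller must be reduced from 87.2 to 83.25 dB SPL: IL = 3.95 dB.

4.0 dB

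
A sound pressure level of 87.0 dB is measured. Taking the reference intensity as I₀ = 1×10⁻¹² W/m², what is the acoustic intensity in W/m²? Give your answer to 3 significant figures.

0.000501 W/m²

I = I₀·10^(L/10) = 10⁻¹² × 10^(87.0/10) = 10^(-3.300).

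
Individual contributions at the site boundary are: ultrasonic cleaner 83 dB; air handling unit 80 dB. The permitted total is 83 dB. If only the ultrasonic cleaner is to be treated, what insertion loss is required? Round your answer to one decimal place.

Everything except the ultrasonic cleaner sums to 10^(80/10) = 1.000e+08 in linear terms, 80.00 dB.
To meet 83 dB overall, the treated ultrasonic cleaner may contribute at most 10^(83/10) − 1.000e+08 = 9.953e+07, i.e. 79.98 dB.
Required insertion loss = 83 − 79.98 = 3.02 dB.

3.0 dB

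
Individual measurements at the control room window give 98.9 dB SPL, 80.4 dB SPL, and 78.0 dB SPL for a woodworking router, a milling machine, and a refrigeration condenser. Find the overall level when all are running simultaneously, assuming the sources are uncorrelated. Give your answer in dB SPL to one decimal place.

99.0 dB SPL

For uncorrelated sources the intensities add, so convert each level to linear form, sum, and take 10·log₁₀ of the total.
Σ 10^(L/10) = 10^(98.9/10) + 10^(80.4/10) + 10^(78.0/10) = 7.935e+09.
L_total = 10·log₁₀(7.935e+09) = 99.00 dB SPL.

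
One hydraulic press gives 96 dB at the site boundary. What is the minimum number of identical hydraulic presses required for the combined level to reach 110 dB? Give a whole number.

26

N identical sources give L₁ + 10·log₁₀ N, so require 10·log₁₀ N ≥ 110 − 96 = 14.0 dB.
N ≥ 10^(14.0/10) = 25.119, so N = 26.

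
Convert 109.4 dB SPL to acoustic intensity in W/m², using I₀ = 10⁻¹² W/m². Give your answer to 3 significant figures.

I/I₀ = 10^(109.4/10) = 8.71e+10, so I = 8.71e+10 × 10⁻¹² W/m².

0.0871 W/m²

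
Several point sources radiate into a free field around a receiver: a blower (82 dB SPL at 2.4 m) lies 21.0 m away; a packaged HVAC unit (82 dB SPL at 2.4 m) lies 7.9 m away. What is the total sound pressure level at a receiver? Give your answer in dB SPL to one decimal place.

72.2 dB SPL

First find each source's level at the receiver (point-source: −20·log₁₀(r/r_ref)), then combine on an intensity basis.
blower: 82 − 20·log₁₀(21.0/2.4) = 82 − 18.84 = 63.16 dB SPL.
packaged HVAC unit: 82 − 20·log₁₀(7.9/2.4) = 82 − 10.35 = 71.65 dB SPL.
Σ 10^(L/10) = 1.670e+07 → L_total = 10·log₁₀(1.670e+07) = 72.23 dB SPL.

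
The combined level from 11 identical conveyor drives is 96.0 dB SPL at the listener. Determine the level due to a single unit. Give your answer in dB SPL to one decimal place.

85.6 dB SPL

For N identical incoherent sources L_total = L₁ + 10·log₁₀ N, so L₁ = 96.0 − 10·log₁₀(11) = 96.0 − 10.414.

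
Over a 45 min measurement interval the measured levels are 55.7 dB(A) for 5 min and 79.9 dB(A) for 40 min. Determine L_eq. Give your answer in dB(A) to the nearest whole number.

79 dB(A)

The energy average is taken in the linear domain: L_eq = 10·log₁₀[(Σ tᵢ·10^(Lᵢ/10))/T], T = 45 min.
Σ tᵢ·10^(Lᵢ/10) = 5·10^(55.7/10) + 40·10^(79.9/10) = 3.911e+09.
L_eq = 10·log₁₀(3.911e+09/45) = 79.39 dB(A).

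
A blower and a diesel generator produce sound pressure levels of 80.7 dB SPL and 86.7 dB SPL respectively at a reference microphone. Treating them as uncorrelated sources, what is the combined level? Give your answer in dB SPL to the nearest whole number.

88 dB SPL

Incoherent sources combine by intensity addition: L_total = 10·log₁₀(Σ 10^(L_i/10)).
Σ 10^(L/10) = 10^(80.7/10) + 10^(86.7/10) = 5.852e+08.
L_total = 10·log₁₀(5.852e+08) = 87.67 dB SPL.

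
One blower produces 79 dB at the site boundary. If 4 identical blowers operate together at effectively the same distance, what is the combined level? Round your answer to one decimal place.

85.0 dB

With 4 equal, uncorrelated contributions the intensity is 4× that of one unit, giving a rise of 10·log₁₀ 4.
L_total = 79 + 10·log₁₀(4) = 79 + 6.021 = 85.02 dB.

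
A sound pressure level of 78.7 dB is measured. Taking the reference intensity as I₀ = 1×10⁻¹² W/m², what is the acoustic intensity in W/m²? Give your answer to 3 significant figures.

7.41e-05 W/m²

L = 10·log₁₀(I/I₀) ⇒ I = I₀·10^(L/10) = 10⁻¹² × 10^7.87.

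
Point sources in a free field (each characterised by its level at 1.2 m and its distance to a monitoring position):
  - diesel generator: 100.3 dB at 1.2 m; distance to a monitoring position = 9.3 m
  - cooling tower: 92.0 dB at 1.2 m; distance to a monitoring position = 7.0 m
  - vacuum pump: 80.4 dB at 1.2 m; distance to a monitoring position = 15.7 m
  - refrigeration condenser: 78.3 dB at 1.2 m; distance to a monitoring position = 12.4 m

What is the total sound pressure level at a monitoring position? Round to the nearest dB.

First find each source's level at the receiver (point-source: −20·log₁₀(r/r_ref)), then combine on an intensity basis.
diesel generator: 100.3 − 20·log₁₀(9.3/1.2) = 100.3 − 17.79 = 82.51 dB.
cooling tower: 92.0 − 20·log₁₀(7.0/1.2) = 92.0 − 15.32 = 76.68 dB.
vacuum pump: 80.4 − 20·log₁₀(15.7/1.2) = 80.4 − 22.33 = 58.07 dB.
refrigeration condenser: 78.3 − 20·log₁₀(12.4/1.2) = 78.3 − 20.28 = 58.02 dB.
Σ 10^(L/10) = 2.263e+08 → L_total = 10·log₁₀(2.263e+08) = 83.55 dB.

84 dB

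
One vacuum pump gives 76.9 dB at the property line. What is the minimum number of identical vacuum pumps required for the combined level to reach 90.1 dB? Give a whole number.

N identical sources give L₁ + 10·log₁₀ N, so require 10·log₁₀ N ≥ 90.1 − 76.9 = 13.2 dB.
N ≥ 10^(13.2/10) = 20.893, so N = 21.

21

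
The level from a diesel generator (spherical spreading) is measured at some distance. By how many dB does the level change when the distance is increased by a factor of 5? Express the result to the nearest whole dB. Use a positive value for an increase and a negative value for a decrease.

Point-source spreading: ΔL = −20·log₁₀(r₂/r₁).
ΔL = −20·log₁₀(5) = -13.98 dB.

-14 dB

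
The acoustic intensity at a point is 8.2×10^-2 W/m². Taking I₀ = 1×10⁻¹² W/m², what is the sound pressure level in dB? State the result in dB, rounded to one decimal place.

I/I₀ = 8.2×10^-2/10⁻¹² = 8.2×10^10, and L = 10·log₁₀(I/I₀).
L = 10·(0.9138 + 10) = 109.14 dB.

109.1 dB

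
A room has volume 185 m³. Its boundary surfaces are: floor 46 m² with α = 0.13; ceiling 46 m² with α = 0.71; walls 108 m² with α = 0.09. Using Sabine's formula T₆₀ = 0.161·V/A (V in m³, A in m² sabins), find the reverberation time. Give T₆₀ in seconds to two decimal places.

0.62 s

A = Σ Sᵢαᵢ = 46·0.13 + 46·0.71 + 108·0.09 = 48.36 m².
T₆₀ = 0.161·V/A = 0.161·185/48.36 = 0.616 s.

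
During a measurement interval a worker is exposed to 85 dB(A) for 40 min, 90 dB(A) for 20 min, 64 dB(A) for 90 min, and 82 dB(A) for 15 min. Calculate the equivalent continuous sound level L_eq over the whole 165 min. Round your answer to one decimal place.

The energy average is taken in the linear domain: L_eq = 10·log₁₀[(Σ tᵢ·10^(Lᵢ/10))/T], T = 165 min.
Σ tᵢ·10^(Lᵢ/10) = 40·10^(85/10) + 20·10^(90/10) + 90·10^(64/10) + 15·10^(82/10) = 3.525e+10.
L_eq = 10·log₁₀(3.525e+10/165) = 83.30 dB(A).

83.3 dB(A)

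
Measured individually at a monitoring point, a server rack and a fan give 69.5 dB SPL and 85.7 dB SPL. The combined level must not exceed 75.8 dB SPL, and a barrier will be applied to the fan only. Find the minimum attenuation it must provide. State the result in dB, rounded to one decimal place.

Everything except the fan sums to 10^(69.5/10) = 8.913e+06 in linear terms, 69.50 dB SPL.
The limit corresponds to 10^(75.8/10) = 3.802e+07; subtracting the fixed part leaves 2.911e+07 for the fan, i.e. 74.64 dB SPL.
So the fan must be reduced from 85.7 to 74.64 dB SPL: IL = 11.06 dB.

11.1 dB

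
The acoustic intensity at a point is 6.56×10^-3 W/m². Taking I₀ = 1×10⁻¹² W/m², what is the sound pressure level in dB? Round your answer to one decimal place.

Dividing by I₀ shifts the exponent by 12: I/I₀ = 6.56×10^9.
L = 10·(0.8169 + 9) = 98.17 dB.

98.2 dB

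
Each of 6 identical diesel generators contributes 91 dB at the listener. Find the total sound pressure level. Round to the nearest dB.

L_total = L₁ + 10·log₁₀ N for N identical incoherent sources.
L_total = 91 + 10·log₁₀(6) = 91 + 7.782 = 98.78 dB.

99 dB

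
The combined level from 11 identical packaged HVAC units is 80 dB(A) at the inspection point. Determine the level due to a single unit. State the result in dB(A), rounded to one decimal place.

11 equal contributions raise the level by 10·log₁₀ 11 = 10.414 dB, so each unit alone gives 80 − 10.414.

69.6 dB(A)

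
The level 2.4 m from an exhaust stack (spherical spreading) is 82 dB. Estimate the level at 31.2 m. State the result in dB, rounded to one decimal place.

Point-source attenuation: ΔL = 20·log₁₀(r₂/r₁) = 20·log₁₀(31.2/2.4) = 22.279 dB.
L₂ = 82 − 20·log₁₀(31.2/2.4) = 82 − 22.279 = 59.72 dB.

59.7 dB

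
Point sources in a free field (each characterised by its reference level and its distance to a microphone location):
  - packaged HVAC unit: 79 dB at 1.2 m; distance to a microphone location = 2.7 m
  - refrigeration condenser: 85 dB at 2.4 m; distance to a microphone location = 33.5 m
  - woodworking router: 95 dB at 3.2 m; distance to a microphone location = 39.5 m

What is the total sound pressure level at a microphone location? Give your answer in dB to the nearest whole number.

76 dB

First find each source's level at the receiver (point-source: −20·log₁₀(r/r_ref)), then combine on an intensity basis.
packaged HVAC unit: 79 − 20·log₁₀(2.7/1.2) = 79 − 7.04 = 71.96 dB.
refrigeration condenser: 85 − 20·log₁₀(33.5/2.4) = 85 − 22.90 = 62.10 dB.
woodworking router: 95 − 20·log₁₀(39.5/3.2) = 95 − 21.83 = 73.17 dB.
Σ 10^(L/10) = 3.807e+07 → L_total = 10·log₁₀(3.807e+07) = 75.81 dB.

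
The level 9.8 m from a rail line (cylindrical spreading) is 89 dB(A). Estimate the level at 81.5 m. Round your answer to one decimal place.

79.8 dB(A)

Line-source attenuation: ΔL = 10·log₁₀(r₂/r₁) = 10·log₁₀(81.5/9.8) = 9.199 dB.
L₂ = 89 − 10·log₁₀(81.5/9.8) = 89 − 9.199 = 79.80 dB(A).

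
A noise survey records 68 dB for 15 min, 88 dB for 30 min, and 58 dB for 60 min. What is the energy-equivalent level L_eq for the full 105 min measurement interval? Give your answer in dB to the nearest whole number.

83 dB

L_eq = 10·log₁₀[(1/T)·Σ tᵢ·10^(Lᵢ/10)] with T = 105 min.
Σ tᵢ·10^(Lᵢ/10) = 15·10^(68/10) + 30·10^(88/10) + 60·10^(58/10) = 1.906e+10.
L_eq = 10·log₁₀(1.906e+10/105) = 82.59 dB.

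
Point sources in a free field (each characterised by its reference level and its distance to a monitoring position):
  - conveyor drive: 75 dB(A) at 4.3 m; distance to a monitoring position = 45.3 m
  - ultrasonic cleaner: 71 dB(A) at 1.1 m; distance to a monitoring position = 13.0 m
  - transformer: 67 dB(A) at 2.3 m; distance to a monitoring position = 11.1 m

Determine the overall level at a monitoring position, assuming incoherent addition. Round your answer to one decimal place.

First find each source's level at the receiver (point-source: −20·log₁₀(r/r_ref)), then combine on an intensity basis.
conveyor drive: 75 − 20·log₁₀(45.3/4.3) = 75 − 20.45 = 54.55 dB(A).
ultrasonic cleaner: 71 − 20·log₁₀(13.0/1.1) = 71 − 21.45 = 49.55 dB(A).
transformer: 67 − 20·log₁₀(11.1/2.3) = 67 − 13.67 = 53.33 dB(A).
Σ 10^(L/10) = 5.903e+05 → L_total = 10·log₁₀(5.903e+05) = 57.71 dB(A).

57.7 dB(A)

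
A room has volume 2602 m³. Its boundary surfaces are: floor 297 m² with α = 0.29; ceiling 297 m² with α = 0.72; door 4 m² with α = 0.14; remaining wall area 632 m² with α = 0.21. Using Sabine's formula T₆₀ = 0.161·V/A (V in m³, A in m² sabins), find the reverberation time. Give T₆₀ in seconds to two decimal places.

Total absorption A = 297·0.29 + 297·0.72 + 4·0.14 + 632·0.21 = 433.25 m² sabins.
T₆₀ = 0.161·V/A = 0.161·2602/433.25 = 0.967 s.

0.97 s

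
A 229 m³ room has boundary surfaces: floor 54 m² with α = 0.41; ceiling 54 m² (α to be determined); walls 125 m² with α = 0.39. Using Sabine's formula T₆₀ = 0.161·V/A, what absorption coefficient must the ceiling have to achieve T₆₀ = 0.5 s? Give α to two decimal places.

A = 0.161·V/T₆₀ = 0.161·229/0.5 = 73.74 m² sabins.
Absorption from the other surfaces = 54·0.41 + 125·0.39 = 70.89 m², so the ceiling must supply 2.85 m² over 54 m².
α = 2.85/54 = 0.053.

0.05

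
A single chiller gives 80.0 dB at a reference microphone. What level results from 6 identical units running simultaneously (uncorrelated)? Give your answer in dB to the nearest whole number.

L_total = L₁ + 10·log₁₀ N for N identical incoherent sources.
L_total = 80.0 + 10·log₁₀(6) = 80.0 + 7.782 = 87.78 dB.

88 dB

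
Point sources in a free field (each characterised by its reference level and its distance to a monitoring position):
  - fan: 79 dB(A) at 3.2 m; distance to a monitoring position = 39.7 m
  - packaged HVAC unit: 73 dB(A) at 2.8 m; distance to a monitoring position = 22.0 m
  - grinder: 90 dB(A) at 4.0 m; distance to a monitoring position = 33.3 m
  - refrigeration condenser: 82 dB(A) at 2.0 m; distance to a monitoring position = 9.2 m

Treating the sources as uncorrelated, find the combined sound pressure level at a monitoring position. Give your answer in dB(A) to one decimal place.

Apply inverse-square spreading to bring every level to the receiver, then sum 10^(L/10).
fan: 79 − 20·log₁₀(39.7/3.2) = 79 − 21.87 = 57.13 dB(A).
packaged HVAC unit: 73 − 20·log₁₀(22.0/2.8) = 73 − 17.91 = 55.09 dB(A).
grinder: 90 − 20·log₁₀(33.3/4.0) = 90 − 18.41 = 71.59 dB(A).
refrigeration condenser: 82 − 20·log₁₀(9.2/2.0) = 82 − 13.26 = 68.74 dB(A).
Σ 10^(L/10) = 2.276e+07 → L_total = 10·log₁₀(2.276e+07) = 73.57 dB(A).

73.6 dB(A)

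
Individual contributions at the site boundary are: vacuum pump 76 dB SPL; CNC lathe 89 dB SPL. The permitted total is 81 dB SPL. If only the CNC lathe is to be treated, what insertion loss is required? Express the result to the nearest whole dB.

Fixed contribution from the other source: Σ 10^(L/10) = 10^(76/10) = 3.981e+07 (76.00 dB SPL).
To meet 81 dB SPL overall, the treated CNC lathe may contribute at most 10^(81/10) − 3.981e+07 = 8.608e+07, i.e. 79.35 dB SPL.
Required insertion loss = 89 − 79.35 = 9.65 dB.

10 dB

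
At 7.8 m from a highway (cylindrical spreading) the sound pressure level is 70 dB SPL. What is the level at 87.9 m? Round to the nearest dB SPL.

Cylindrical spreading from a line source gives a 10·log₁₀(r₂/r₁) drop.
L₂ = 70 − 10·log₁₀(87.9/7.8) = 70 − 10.519 = 59.48 dB SPL.

59 dB SPL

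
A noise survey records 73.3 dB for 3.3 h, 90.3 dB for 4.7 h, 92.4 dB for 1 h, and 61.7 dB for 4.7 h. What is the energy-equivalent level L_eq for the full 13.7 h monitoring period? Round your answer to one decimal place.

87.0 dB

Weight each interval's intensity by its duration and average over T = 13.7 h:
Σ tᵢ·10^(Lᵢ/10) = 3.3·10^(73.3/10) + 4.7·10^(90.3/10) + 1·10^(92.4/10) + 4.7·10^(61.7/10) = 6.851e+09.
L_eq = 10·log₁₀(6.851e+09/13.7) = 86.99 dB.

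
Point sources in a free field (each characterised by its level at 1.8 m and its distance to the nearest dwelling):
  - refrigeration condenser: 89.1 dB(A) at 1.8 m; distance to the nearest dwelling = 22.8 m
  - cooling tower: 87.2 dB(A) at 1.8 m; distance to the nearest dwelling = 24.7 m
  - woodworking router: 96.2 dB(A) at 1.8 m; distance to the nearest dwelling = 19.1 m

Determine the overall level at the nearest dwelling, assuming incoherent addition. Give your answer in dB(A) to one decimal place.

First find each source's level at the receiver (point-source: −20·log₁₀(r/r_ref)), then combine on an intensity basis.
refrigeration condenser: 89.1 − 20·log₁₀(22.8/1.8) = 89.1 − 22.05 = 67.05 dB(A).
cooling tower: 87.2 − 20·log₁₀(24.7/1.8) = 87.2 − 22.75 = 64.45 dB(A).
woodworking router: 96.2 − 20·log₁₀(19.1/1.8) = 96.2 − 20.52 = 75.68 dB(A).
Σ 10^(L/10) = 4.488e+07 → L_total = 10·log₁₀(4.488e+07) = 76.52 dB(A).

76.5 dB(A)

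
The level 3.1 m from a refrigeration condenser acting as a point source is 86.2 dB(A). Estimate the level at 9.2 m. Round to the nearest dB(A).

77 dB(A)

Spherical spreading from a point source gives a 20·log₁₀(r₂/r₁) drop.
L₂ = 86.2 − 20·log₁₀(9.2/3.1) = 86.2 − 9.449 = 76.75 dB(A).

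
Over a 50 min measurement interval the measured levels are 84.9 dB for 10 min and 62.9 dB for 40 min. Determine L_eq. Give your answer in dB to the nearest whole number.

78 dB

L_eq = 10·log₁₀[(1/T)·Σ tᵢ·10^(Lᵢ/10)] with T = 50 min.
Σ tᵢ·10^(Lᵢ/10) = 10·10^(84.9/10) + 40·10^(62.9/10) = 3.168e+09.
L_eq = 10·log₁₀(3.168e+09/50) = 78.02 dB.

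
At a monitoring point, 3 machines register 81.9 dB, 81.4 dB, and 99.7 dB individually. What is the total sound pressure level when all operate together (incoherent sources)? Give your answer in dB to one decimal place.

99.8 dB

For uncorrelated sources the intensities add, so convert each level to linear form, sum, and take 10·log₁₀ of the total.
Σ 10^(L/10) = 10^(81.9/10) + 10^(81.4/10) + 10^(99.7/10) = 9.625e+09.
L_total = 10·log₁₀(9.625e+09) = 99.83 dB.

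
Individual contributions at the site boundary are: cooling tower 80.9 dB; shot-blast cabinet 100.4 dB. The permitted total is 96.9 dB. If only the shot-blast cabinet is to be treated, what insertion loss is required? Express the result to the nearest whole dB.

The untreated sources together contribute 10^(80.9/10) = 1.230e+08, i.e. 80.90 dB.
The limit corresponds to 10^(96.9/10) = 4.898e+09; subtracting the fixed part leaves 4.775e+09 for the shot-blast cabinet, i.e. 96.79 dB.
So the shot-blast cabinet must be reduced from 100.4 to 96.79 dB: IL = 3.61 dB.

4 dB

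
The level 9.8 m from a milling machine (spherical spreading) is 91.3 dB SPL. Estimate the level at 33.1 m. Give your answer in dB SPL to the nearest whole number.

Point-source attenuation: ΔL = 20·log₁₀(r₂/r₁) = 20·log₁₀(33.1/9.8) = 10.572 dB.
L₂ = 91.3 − 20·log₁₀(33.1/9.8) = 91.3 − 10.572 = 80.73 dB SPL.

81 dB SPL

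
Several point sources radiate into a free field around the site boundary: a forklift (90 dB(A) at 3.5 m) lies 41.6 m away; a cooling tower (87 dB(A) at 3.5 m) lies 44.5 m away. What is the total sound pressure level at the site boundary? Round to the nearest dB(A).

70 dB(A)

Propagate each source to the receiver with L = L_ref − 20·log₁₀(r/r_ref), then add intensities.
forklift: 90 − 20·log₁₀(41.6/3.5) = 90 − 21.50 = 68.50 dB(A).
cooling tower: 87 − 20·log₁₀(44.5/3.5) = 87 − 22.09 = 64.91 dB(A).
Σ 10^(L/10) = 1.018e+07 → L_total = 10·log₁₀(1.018e+07) = 70.08 dB(A).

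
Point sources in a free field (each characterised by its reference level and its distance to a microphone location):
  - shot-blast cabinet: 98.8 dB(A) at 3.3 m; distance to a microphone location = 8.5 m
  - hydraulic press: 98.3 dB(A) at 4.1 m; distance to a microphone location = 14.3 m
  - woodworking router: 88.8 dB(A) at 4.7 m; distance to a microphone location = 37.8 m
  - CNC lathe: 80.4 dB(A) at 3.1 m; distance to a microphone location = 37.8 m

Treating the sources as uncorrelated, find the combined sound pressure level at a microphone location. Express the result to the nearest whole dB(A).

92 dB(A)

Propagate each source to the receiver with L = L_ref − 20·log₁₀(r/r_ref), then add intensities.
shot-blast cabinet: 98.8 − 20·log₁₀(8.5/3.3) = 98.8 − 8.22 = 90.58 dB(A).
hydraulic press: 98.3 − 20·log₁₀(14.3/4.1) = 98.3 − 10.85 = 87.45 dB(A).
woodworking router: 88.8 − 20·log₁₀(37.8/4.7) = 88.8 − 18.11 = 70.69 dB(A).
CNC lathe: 80.4 − 20·log₁₀(37.8/3.1) = 80.4 − 21.72 = 58.68 dB(A).
Σ 10^(L/10) = 1.712e+09 → L_total = 10·log₁₀(1.712e+09) = 92.33 dB(A).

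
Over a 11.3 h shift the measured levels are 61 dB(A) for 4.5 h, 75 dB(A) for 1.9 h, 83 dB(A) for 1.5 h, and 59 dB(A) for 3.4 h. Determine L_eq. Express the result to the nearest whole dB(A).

75 dB(A)

The energy average is taken in the linear domain: L_eq = 10·log₁₀[(Σ tᵢ·10^(Lᵢ/10))/T], T = 11.3 h.
Σ tᵢ·10^(Lᵢ/10) = 4.5·10^(61/10) + 1.9·10^(75/10) + 1.5·10^(83/10) + 3.4·10^(59/10) = 3.677e+08.
L_eq = 10·log₁₀(3.677e+08/11.3) = 75.12 dB(A).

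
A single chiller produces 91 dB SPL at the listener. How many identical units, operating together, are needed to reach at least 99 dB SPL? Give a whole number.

7

Need L₁ + 10·log₁₀ N ≥ 99, i.e. log₁₀ N ≥ 0.80.
N ≥ 10^(8.0/10) = 6.310, so N = 7.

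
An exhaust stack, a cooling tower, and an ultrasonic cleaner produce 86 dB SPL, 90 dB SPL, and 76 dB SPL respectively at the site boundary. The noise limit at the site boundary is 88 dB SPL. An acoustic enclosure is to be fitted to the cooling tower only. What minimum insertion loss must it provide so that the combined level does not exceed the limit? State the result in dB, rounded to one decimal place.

Fixed contribution from the other sources: Σ 10^(L/10) = 10^(86/10) + 10^(76/10) = 4.379e+08 (86.41 dB SPL).
To meet 88 dB SPL overall, the treated cooling tower may contribute at most 10^(88/10) − 4.379e+08 = 1.930e+08, i.e. 82.86 dB SPL.
Required insertion loss = 90 − 82.86 = 7.14 dB.

7.1 dB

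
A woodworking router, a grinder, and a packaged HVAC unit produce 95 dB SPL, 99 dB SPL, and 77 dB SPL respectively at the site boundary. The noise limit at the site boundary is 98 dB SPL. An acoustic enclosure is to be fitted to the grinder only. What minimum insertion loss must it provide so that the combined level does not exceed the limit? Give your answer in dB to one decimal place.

Everything except the grinder sums to 10^(95/10) + 10^(77/10) = 3.212e+09 in linear terms, 95.07 dB SPL.
To meet 98 dB SPL overall, the treated grinder may contribute at most 10^(98/10) − 3.212e+09 = 3.097e+09, i.e. 94.91 dB SPL.
So the grinder must be reduced from 99 to 94.91 dB SPL: IL = 4.09 dB.

4.1 dB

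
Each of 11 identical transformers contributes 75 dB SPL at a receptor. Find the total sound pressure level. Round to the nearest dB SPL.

85 dB SPL

N identical incoherent sources raise the level by 10·log₁₀ N.
L_total = 75 + 10·log₁₀(11) = 75 + 10.414 = 85.41 dB SPL.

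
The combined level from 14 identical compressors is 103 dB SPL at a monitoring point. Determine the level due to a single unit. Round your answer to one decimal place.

91.5 dB SPL

14 equal contributions raise the level by 10·log₁₀ 14 = 11.461 dB, so each unit alone gives 103 − 11.461.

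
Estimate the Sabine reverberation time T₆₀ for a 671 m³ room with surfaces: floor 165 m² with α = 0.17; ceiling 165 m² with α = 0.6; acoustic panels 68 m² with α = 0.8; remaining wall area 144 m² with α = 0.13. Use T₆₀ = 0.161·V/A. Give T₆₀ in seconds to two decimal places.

0.54 s

Summing Sᵢαᵢ: 165·0.17 + 165·0.6 + 68·0.8 + 144·0.13 = 200.17 m².
T₆₀ = 0.161·V/A = 0.161·671/200.17 = 0.540 s.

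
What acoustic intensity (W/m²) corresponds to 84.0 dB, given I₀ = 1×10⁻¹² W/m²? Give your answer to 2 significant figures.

I = I₀·10^(L/10) = 10⁻¹² × 10^(84.0/10) = 10^(-3.600).

0.00025 W/m²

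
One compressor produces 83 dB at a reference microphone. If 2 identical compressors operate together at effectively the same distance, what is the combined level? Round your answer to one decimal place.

L_total = L₁ + 10·log₁₀ N for N identical incoherent sources.
L_total = 83 + 10·log₁₀(2) = 83 + 3.010 = 86.01 dB.

86.0 dB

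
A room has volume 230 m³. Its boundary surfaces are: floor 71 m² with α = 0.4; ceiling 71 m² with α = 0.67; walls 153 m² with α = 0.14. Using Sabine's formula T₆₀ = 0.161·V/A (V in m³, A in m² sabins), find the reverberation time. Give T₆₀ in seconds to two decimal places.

A = Σ Sᵢαᵢ = 71·0.4 + 71·0.67 + 153·0.14 = 97.39 m².
T₆₀ = 0.161 × 230 / 97.39 = 0.380 s.

0.38 s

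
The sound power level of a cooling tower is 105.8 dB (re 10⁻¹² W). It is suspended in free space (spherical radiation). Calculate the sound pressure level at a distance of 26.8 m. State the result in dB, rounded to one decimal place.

66.2 dB

L_p = L_w − 10·log₁₀(4π·r²) with r = 26.8 m.
4π·r² = 9026 m², 10·log₁₀ of that is 39.555 dB.
L_p = 105.8 − 39.555 = 66.25 dB.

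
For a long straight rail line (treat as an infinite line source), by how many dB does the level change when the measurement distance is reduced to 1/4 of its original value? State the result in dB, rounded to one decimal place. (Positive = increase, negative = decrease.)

+6.0 dB

Line-source spreading: ΔL = −10·log₁₀(r₂/r₁).
ΔL = −10·log₁₀(0.25) = +6.02 dB.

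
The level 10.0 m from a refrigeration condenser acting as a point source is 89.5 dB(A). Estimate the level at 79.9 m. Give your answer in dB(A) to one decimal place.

Spherical spreading from a point source gives a 20·log₁₀(r₂/r₁) drop.
L₂ = 89.5 − 20·log₁₀(79.9/10.0) = 89.5 − 18.051 = 71.45 dB(A).

71.4 dB(A)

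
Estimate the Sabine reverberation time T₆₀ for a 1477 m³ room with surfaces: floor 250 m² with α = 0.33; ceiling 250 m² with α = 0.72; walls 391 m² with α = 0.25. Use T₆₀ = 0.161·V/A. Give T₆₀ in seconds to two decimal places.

A = Σ Sᵢαᵢ = 250·0.33 + 250·0.72 + 391·0.25 = 360.25 m².
T₆₀ = 0.161·V/A = 0.161·1477/360.25 = 0.660 s.

0.66 s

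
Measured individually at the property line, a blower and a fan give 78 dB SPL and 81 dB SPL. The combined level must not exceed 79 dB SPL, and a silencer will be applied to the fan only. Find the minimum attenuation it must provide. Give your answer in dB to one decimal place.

8.9 dB

Everything except the fan sums to 10^(78/10) = 6.310e+07 in linear terms, 78.00 dB SPL.
The limit corresponds to 10^(79/10) = 7.943e+07; subtracting the fixed part leaves 1.634e+07 for the fan, i.e. 72.13 dB SPL.
So the fan must be reduced from 81 to 72.13 dB SPL: IL = 8.87 dB.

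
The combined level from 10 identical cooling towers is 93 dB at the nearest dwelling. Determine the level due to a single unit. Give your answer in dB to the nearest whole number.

83 dB

For N identical incoherent sources L_total = L₁ + 10·log₁₀ N, so L₁ = 93 − 10·log₁₀(10) = 93 − 10.000.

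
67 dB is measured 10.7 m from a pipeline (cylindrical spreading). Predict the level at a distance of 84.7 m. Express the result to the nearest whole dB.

Line-source attenuation: ΔL = 10·log₁₀(r₂/r₁) = 10·log₁₀(84.7/10.7) = 8.985 dB.
L₂ = 67 − 10·log₁₀(84.7/10.7) = 67 − 8.985 = 58.02 dB.

58 dB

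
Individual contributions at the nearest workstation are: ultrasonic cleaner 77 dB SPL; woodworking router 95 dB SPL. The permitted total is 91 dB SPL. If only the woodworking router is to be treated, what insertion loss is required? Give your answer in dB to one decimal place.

4.2 dB

Everything except the woodworking router sums to 10^(77/10) = 5.012e+07 in linear terms, 77.00 dB SPL.
To meet 91 dB SPL overall, the treated woodworking router may contribute at most 10^(91/10) − 5.012e+07 = 1.209e+09, i.e. 90.82 dB SPL.
So the woodworking router must be reduced from 95 to 90.82 dB SPL: IL = 4.18 dB.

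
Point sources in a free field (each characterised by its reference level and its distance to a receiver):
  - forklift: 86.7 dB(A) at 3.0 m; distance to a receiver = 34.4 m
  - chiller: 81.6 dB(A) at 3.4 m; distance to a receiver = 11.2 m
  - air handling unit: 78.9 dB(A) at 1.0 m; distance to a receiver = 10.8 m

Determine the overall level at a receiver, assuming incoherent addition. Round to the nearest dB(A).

Apply inverse-square spreading to bring every level to the receiver, then sum 10^(L/10).
forklift: 86.7 − 20·log₁₀(34.4/3.0) = 86.7 − 21.19 = 65.51 dB(A).
chiller: 81.6 − 20·log₁₀(11.2/3.4) = 81.6 − 10.35 = 71.25 dB(A).
air handling unit: 78.9 − 20·log₁₀(10.8/1.0) = 78.9 − 20.67 = 58.23 dB(A).
Σ 10^(L/10) = 1.754e+07 → L_total = 10·log₁₀(1.754e+07) = 72.44 dB(A).

72 dB(A)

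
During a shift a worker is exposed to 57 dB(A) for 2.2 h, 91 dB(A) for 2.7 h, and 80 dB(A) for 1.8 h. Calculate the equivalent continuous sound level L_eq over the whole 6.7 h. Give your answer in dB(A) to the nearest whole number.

87 dB(A)

Weight each interval's intensity by its duration and average over T = 6.7 h:
Σ tᵢ·10^(Lᵢ/10) = 2.2·10^(57/10) + 2.7·10^(91/10) + 1.8·10^(80/10) = 3.580e+09.
L_eq = 10·log₁₀(3.580e+09/6.7) = 87.28 dB(A).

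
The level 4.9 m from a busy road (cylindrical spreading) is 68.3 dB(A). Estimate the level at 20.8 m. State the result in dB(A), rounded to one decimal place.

For a line source, L₂ = L₁ − 10·log₁₀(r₂/r₁).
L₂ = 68.3 − 10·log₁₀(20.8/4.9) = 68.3 − 6.279 = 62.02 dB(A).

62.0 dB(A)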